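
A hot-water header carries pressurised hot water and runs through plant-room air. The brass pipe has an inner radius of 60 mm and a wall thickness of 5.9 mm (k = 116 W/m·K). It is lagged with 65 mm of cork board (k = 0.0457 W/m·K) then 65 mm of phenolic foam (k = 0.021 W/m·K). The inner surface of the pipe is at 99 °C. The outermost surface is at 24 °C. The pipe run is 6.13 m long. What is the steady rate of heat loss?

For a radial system each layer contributes R = ln(r_out/r_in)/(2πkL); films add R = 1/(hA).
R_brass pipe wall = ln(65.9/60)/(2π×116×6.13) = 2.099×10^-5 K/W
R_cork board = ln(130.9/65.9)/(2π×0.0457×6.13) = 0.3899 K/W
R_phenolic foam = ln(195.9/130.9)/(2π×0.021×6.13) = 0.4985 K/W
R_total = 0.8884 K/W
Q = ΔT/R_total = 75/0.8884

Q ≈ 84.4 W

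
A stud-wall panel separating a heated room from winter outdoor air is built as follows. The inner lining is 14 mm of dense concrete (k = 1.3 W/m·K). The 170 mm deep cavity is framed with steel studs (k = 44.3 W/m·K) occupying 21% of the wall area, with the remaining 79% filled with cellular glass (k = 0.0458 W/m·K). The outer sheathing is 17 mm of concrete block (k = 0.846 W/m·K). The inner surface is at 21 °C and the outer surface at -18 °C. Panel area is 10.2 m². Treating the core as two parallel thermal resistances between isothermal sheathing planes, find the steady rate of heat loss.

Sheathing layers in series; stud and cavity paths in parallel between them.
R_inner = 0.014/(1.3×10.2) = 0.001056 K/W
R_stud  = 0.17/(44.3×0.21×10.2) = 0.001792 K/W
R_cav   = 0.17/(0.0458×0.79×10.2) = 0.4606 K/W
1/R_core = 1/R_stud + 1/R_cav → R_core = 0.001785 K/W
R_outer = 0.017/(0.846×10.2) = 0.00197 K/W
R_total = 0.00481 K/W
Q = ΔT/R_total = 39/0.00481

Q ≈ 8110 W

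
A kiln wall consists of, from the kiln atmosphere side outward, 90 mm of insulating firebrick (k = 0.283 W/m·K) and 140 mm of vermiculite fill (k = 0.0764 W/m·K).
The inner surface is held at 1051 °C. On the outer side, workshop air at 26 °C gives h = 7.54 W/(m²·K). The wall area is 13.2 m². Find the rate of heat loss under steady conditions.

Series thermal resistances:
R_insulating firebrick = L/(kA) = 0.09/(0.283×13.2) = 0.02409 K/W
R_vermiculite fill = L/(kA) = 0.14/(0.0764×13.2) = 0.1388 K/W
R_outer film = 1/(h_o·A) = 1/(7.54×13.2) = 0.01005 K/W
R_total = 0.173 K/W
Q = ΔT / R_total = 1025 / 0.173

Q ≈ 5930 W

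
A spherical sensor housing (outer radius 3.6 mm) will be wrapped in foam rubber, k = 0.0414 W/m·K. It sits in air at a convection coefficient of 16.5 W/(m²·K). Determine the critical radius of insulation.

For a sphere r_cr = 2k/h = 2×0.0414/16.5
r_cr = 5.02 mm; since the bare radius (3.6 mm) is below r_cr, adding a thin layer of insulation will *increase* heat loss.

r_cr ≈ 5.02 mm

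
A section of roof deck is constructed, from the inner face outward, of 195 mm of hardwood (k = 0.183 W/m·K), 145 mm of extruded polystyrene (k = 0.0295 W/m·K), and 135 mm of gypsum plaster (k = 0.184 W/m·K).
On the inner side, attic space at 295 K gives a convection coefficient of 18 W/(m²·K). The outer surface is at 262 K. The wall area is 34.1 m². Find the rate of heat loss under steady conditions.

Model the wall as resistances in series:
R_inner film = 1/(h_i·A) = 1/(18×34.1) = 0.001629 K/W
R_hardwood = L/(kA) = 0.195/(0.183×34.1) = 0.03125 K/W
R_extruded polystyrene = L/(kA) = 0.145/(0.0295×34.1) = 0.1441 K/W
R_gypsum plaster = L/(kA) = 0.135/(0.184×34.1) = 0.02152 K/W
R_total = 0.1985 K/W
Q = ΔT / R_total = 33 / 0.1985

Q ≈ 166 W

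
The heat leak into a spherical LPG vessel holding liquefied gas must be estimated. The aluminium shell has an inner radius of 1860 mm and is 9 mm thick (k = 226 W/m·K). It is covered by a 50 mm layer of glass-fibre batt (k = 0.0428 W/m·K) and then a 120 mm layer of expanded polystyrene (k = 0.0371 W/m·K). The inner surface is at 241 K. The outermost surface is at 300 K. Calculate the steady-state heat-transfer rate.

For a spherical shell R = (1/r₁ − 1/r₂)/(4πk); film R = 1/(h·4πr²). In series:
R_aluminium shell = (1/1.86 − 1/1.869)/(4π×226) = 9.116×10^-7 K/W
R_glass-fibre batt = (1/1.869 − 1/1.919)/(4π×0.0428) = 0.02592 K/W
R_expanded polystyrene = (1/1.919 − 1/2.039)/(4π×0.0371) = 0.06578 K/W
R_total = 0.0917 K/W
Q = ΔT/R_total = 59/0.0917

Q ≈ 643 W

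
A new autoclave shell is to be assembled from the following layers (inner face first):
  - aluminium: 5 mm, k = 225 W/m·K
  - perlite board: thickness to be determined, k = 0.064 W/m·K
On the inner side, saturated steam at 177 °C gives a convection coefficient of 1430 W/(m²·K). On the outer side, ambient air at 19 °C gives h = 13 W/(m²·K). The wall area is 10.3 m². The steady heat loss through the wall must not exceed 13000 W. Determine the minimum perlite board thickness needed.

Using the resistance-network approach (series):
R_inner film = 1/(h_i·A) = 1/(1430×10.3) = 6.789×10^-5 K/W
R_aluminium = L/(kA) = 0.005/(225×10.3) = 2.157×10^-6 K/W
R_outer film = 1/(h_o·A) = 1/(13×10.3) = 0.007468 K/W
Sum of the known resistances R_other = 0.007538 K/W
Required total resistance R_tot = ΔT/Q_allow = 158/13000 = 0.01215 K/W
R_perlite board = R_tot − R_other = 0.004616 K/W
L = R·k·A = 0.004616×0.064×10.3

L ≈ 3.04 mm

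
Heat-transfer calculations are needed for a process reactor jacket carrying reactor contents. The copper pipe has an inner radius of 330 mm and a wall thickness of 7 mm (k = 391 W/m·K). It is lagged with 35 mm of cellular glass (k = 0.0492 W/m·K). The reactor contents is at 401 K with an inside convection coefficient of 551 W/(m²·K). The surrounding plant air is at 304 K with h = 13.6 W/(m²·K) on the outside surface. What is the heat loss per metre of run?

Radial resistances (cylindrical: R_cond = ln(r_o/r_i)/(2πkL), R_conv = 1/(h·2πrL)):
R_inner film = 1/(h_i·2πr₁L) = 1/(551×2π×0.33×1) = 8.753×10^-4 K/W
R_copper pipe wall = ln(337/330)/(2π×391×1) = 8.544×10^-6 K/W
R_cellular glass = ln(372/337)/(2π×0.0492×1) = 0.3196 K/W
R_outer film = 1/(h_o·2πr_oL) = 1/(13.6×2π×0.372×1) = 0.03146 K/W
R_total = 0.352 K/W
Q = ΔT/R_total = 97/0.352

q′ ≈ 276 W/m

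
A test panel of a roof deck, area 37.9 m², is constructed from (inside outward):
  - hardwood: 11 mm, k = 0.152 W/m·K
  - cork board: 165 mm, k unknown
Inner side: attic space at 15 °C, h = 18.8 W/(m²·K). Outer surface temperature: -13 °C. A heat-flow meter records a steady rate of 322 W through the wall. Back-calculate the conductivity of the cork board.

Model the wall as resistances in series:
R_inner film = 1/(h_i·A) = 1/(18.8×37.9) = 0.001403 K/W
R_hardwood = L/(kA) = 0.011/(0.152×37.9) = 0.001909 K/W
Sum of known resistances R_other = 0.003313 K/W
Total R = ΔT/Q = 28/322 = 0.08696 K/W
R_cork board = R_total − R_other = 0.08364 K/W
k = L/(R·A) = 0.165/(0.08364×37.9)

k ≈ 0.052 W/(m·K)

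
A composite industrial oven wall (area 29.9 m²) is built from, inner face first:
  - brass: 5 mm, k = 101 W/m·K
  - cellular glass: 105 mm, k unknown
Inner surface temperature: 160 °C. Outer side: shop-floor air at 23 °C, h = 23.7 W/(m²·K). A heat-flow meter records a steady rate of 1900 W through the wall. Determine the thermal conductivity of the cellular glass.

Series thermal resistances:
R_brass = L/(kA) = 0.005/(101×29.9) = 1.656×10^-6 K/W
R_outer film = 1/(h_o·A) = 1/(23.7×29.9) = 0.001411 K/W
Sum of known resistances R_other = 0.001413 K/W
Total R = ΔT/Q = 137/1900 = 0.07211 K/W
R_cellular glass = R_total − R_other = 0.07069 K/W
k = L/(R·A) = 0.105/(0.07069×29.9)

k ≈ 0.0497 W/(m·K)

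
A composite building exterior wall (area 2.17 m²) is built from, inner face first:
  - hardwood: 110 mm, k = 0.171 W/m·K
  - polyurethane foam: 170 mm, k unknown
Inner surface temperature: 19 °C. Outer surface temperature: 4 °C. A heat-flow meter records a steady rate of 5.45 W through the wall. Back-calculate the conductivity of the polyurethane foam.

k ≈ 0.0319 W/(m·K)

Treating each layer as a thermal resistance in series:
R_hardwood = L/(kA) = 0.11/(0.171×2.17) = 0.2964 K/W
Sum of known resistances R_other = 0.2964 K/W
Total R = ΔT/Q = 15/5.45 = 2.752 K/W
R_polyurethane foam = R_total − R_other = 2.456 K/W
k = L/(R·A) = 0.17/(2.456×2.17)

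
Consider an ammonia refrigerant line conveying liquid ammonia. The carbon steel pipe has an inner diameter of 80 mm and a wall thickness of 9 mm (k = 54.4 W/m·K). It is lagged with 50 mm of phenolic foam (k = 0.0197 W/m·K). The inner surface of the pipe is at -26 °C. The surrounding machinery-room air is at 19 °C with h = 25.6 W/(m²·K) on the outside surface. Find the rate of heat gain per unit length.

Cylindrical conduction, so R = ln(r₂/r₁)/(2πkL) per layer, in series:
R_carbon steel pipe wall = ln(49/40)/(2π×54.4×1) = 5.937×10^-4 K/W
R_phenolic foam = ln(99/49)/(2π×0.0197×1) = 5.682 K/W
R_outer film = 1/(h_o·2πr_oL) = 1/(25.6×2π×0.099×1) = 0.0628 K/W
R_total = 5.745 K/W
Q = ΔT/R_total = 45/5.745

q′ ≈ 7.83 W/m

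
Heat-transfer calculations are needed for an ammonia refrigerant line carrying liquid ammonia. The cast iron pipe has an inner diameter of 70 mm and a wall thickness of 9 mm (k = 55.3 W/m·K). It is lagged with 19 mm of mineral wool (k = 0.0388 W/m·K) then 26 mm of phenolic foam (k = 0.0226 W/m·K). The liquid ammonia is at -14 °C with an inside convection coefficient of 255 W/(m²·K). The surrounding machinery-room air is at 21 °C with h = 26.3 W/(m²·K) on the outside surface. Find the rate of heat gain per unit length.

Per-layer cylindrical resistances, series-summed:
R_inner film = 1/(h_i·2πr₁L) = 1/(255×2π×0.035×1) = 0.01783 K/W
R_cast iron pipe wall = ln(44/35)/(2π×55.3×1) = 6.586×10^-4 K/W
R_mineral wool = ln(63/44)/(2π×0.0388×1) = 1.472 K/W
R_phenolic foam = ln(89/63)/(2π×0.0226×1) = 2.433 K/W
R_outer film = 1/(h_o·2πr_oL) = 1/(26.3×2π×0.089×1) = 0.06799 K/W
R_total = 3.992 K/W
Q = ΔT/R_total = 35/3.992

q′ ≈ 8.77 W/m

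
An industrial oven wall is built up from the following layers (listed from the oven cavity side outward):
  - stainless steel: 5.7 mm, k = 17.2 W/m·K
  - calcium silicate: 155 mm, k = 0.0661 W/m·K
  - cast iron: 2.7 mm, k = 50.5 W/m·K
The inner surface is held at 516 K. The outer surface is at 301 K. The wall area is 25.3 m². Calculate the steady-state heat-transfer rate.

Q ≈ 2320 W

Series thermal resistances:
R_stainless steel = L/(kA) = 0.0057/(17.2×25.3) = 1.31×10^-5 K/W
R_calcium silicate = L/(kA) = 0.155/(0.0661×25.3) = 0.09269 K/W
R_cast iron = L/(kA) = 0.0027/(50.5×25.3) = 2.113×10^-6 K/W
R_total = 0.0927 K/W
Q = ΔT / R_total = 215 / 0.0927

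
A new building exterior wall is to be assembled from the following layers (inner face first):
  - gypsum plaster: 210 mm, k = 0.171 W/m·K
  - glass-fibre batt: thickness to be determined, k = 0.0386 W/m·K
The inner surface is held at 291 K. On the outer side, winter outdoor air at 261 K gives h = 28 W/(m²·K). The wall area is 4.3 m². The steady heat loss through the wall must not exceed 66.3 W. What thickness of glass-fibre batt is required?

L ≈ 26.3 mm

Model the wall as resistances in series:
R_gypsum plaster = L/(kA) = 0.21/(0.171×4.3) = 0.2856 K/W
R_outer film = 1/(h_o·A) = 1/(28×4.3) = 0.008306 K/W
Sum of the known resistances R_other = 0.2939 K/W
Required total resistance R_tot = ΔT/Q_allow = 30/66.3 = 0.4525 K/W
R_glass-fibre batt = R_tot − R_other = 0.1586 K/W
L = R·k·A = 0.1586×0.0386×4.3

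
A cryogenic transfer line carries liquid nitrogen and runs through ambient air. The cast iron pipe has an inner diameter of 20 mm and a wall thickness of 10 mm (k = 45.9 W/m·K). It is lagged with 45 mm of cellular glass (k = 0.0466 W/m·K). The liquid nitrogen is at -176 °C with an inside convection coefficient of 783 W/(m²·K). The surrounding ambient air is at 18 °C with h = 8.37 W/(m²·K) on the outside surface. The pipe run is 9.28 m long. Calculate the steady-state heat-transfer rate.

Q ≈ 415 W

Treating each annulus and film as a series resistance:
R_inner film = 1/(h_i·2πr₁L) = 1/(783×2π×0.01×9.28) = 0.00219 K/W
R_cast iron pipe wall = ln(20/10)/(2π×45.9×9.28) = 2.59×10^-4 K/W
R_cellular glass = ln(65/20)/(2π×0.0466×9.28) = 0.4338 K/W
R_outer film = 1/(h_o·2πr_oL) = 1/(8.37×2π×0.065×9.28) = 0.03152 K/W
R_total = 0.4678 K/W
Q = ΔT/R_total = 194/0.4678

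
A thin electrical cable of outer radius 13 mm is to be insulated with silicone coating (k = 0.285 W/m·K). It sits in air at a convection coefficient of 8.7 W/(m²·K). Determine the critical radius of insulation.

For a cylinder r_cr = k/h = 0.285/8.7
r_cr = 32.8 mm; since the bare radius (13 mm) is below r_cr, adding a thin layer of insulation will *increase* heat loss.

r_cr ≈ 32.8 mm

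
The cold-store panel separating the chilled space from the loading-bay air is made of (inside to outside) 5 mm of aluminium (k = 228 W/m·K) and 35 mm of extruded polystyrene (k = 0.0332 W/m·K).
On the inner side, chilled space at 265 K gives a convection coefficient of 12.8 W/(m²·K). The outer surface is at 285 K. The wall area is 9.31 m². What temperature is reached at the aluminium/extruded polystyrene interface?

T ≈ 266 K

Series thermal resistances:
R_inner film = 1/(h_i·A) = 1/(12.8×9.31) = 0.008392 K/W
R_aluminium = L/(kA) = 0.005/(228×9.31) = 2.356×10^-6 K/W
R_extruded polystyrene = L/(kA) = 0.035/(0.0332×9.31) = 0.1132 K/W
R_total = 0.1216 K/W;  Q = ΔT/R_total = 20/0.1216 = 164.4 W
T_interface = T_inner + Q·ΣR(inner→interface) = 265 + 164×0.008394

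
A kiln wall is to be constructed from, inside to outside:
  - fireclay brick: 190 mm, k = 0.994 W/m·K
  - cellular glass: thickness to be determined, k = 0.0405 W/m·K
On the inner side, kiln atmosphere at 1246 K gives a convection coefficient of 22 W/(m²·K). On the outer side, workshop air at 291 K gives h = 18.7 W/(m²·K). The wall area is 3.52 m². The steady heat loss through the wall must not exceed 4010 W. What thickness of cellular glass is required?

Model the wall as resistances in series:
R_inner film = 1/(h_i·A) = 1/(22×3.52) = 0.01291 K/W
R_fireclay brick = L/(kA) = 0.19/(0.994×3.52) = 0.0543 K/W
R_outer film = 1/(h_o·A) = 1/(18.7×3.52) = 0.01519 K/W
Sum of the known resistances R_other = 0.08241 K/W
Required total resistance R_tot = ΔT/Q_allow = 955/4010 = 0.2382 K/W
R_cellular glass = R_tot − R_other = 0.1557 K/W
L = R·k·A = 0.1557×0.0405×3.52

L ≈ 22.2 mm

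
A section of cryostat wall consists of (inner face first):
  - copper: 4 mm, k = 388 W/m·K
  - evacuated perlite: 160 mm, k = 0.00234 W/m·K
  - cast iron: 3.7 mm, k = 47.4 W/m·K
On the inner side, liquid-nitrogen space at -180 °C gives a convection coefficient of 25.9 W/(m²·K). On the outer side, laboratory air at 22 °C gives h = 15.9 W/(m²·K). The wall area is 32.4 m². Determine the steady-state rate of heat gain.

Q ≈ 95.6 W

Using the resistance-network approach (series):
R_inner film = 1/(h_i·A) = 1/(25.9×32.4) = 0.001192 K/W
R_copper = L/(kA) = 0.004/(388×32.4) = 3.182×10^-7 K/W
R_evacuated perlite = L/(kA) = 0.16/(0.00234×32.4) = 2.11 K/W
R_cast iron = L/(kA) = 0.0037/(47.4×32.4) = 2.409×10^-6 K/W
R_outer film = 1/(h_o·A) = 1/(15.9×32.4) = 0.001941 K/W
R_total = 2.114 K/W
Q = ΔT / R_total = 202 / 2.114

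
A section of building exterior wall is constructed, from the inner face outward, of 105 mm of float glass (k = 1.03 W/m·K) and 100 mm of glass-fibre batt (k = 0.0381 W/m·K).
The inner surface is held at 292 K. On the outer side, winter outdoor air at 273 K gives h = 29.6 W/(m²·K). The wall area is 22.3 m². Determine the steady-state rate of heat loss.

Q ≈ 153 W

Treating each layer as a thermal resistance in series:
R_float glass = L/(kA) = 0.105/(1.03×22.3) = 0.004571 K/W
R_glass-fibre batt = L/(kA) = 0.1/(0.0381×22.3) = 0.1177 K/W
R_outer film = 1/(h_o·A) = 1/(29.6×22.3) = 0.001515 K/W
R_total = 0.1238 K/W
Q = ΔT / R_total = 19 / 0.1238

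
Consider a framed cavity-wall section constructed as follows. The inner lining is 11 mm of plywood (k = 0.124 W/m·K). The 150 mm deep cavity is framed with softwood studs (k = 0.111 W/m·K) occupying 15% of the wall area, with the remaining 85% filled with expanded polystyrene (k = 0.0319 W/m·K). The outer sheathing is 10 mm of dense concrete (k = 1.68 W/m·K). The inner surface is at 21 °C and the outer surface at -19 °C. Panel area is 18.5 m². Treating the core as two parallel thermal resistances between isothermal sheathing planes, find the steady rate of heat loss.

Q ≈ 210 W

Sheathing layers in series; stud and cavity paths in parallel between them.
R_inner = 0.011/(0.124×18.5) = 0.004795 K/W
R_stud  = 0.15/(0.111×0.15×18.5) = 0.487 K/W
R_cav   = 0.15/(0.0319×0.85×18.5) = 0.299 K/W
1/R_core = 1/R_stud + 1/R_cav → R_core = 0.1853 K/W
R_outer = 0.01/(1.68×18.5) = 3.218×10^-4 K/W
R_total = 0.1904 K/W
Q = ΔT/R_total = 40/0.1904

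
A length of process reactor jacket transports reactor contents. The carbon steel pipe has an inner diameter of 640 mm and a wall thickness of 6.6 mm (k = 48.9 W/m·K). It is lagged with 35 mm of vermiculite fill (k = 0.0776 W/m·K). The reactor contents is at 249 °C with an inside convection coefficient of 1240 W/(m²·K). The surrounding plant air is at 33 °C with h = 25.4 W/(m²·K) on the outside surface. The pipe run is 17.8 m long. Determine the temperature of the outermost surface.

Radial resistances (cylindrical: R_cond = ln(r_o/r_i)/(2πkL), R_conv = 1/(h·2πrL)):
R_inner film = 1/(h_i·2πr₁L) = 1/(1240×2π×0.32×17.8) = 2.253×10^-5 K/W
R_carbon steel pipe wall = ln(326.6/320)/(2π×48.9×17.8) = 3.733×10^-6 K/W
R_vermiculite fill = ln(361.6/326.6)/(2π×0.0776×17.8) = 0.01173 K/W
R_outer film = 1/(h_o·2πr_oL) = 1/(25.4×2π×0.3616×17.8) = 9.735×10^-4 K/W
R_total = 0.01273 K/W
Q = ΔT/R_total = 216/0.01273
Q = 17000 W
T_interface = T_inner − Q·ΣR(inner→interface) = 249 − 17000×0.01176

T ≈ 49.5 °C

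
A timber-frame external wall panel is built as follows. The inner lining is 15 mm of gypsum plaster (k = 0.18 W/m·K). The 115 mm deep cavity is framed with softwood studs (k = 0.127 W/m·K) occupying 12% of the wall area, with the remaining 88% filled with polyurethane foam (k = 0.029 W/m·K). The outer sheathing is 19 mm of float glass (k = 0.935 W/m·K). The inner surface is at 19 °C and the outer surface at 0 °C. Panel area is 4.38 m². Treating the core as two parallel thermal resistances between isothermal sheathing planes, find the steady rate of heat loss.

Sheathing layers in series; stud and cavity paths in parallel between them.
R_inner = 0.015/(0.18×4.38) = 0.01903 K/W
R_stud  = 0.115/(0.127×0.12×4.38) = 1.723 K/W
R_cav   = 0.115/(0.029×0.88×4.38) = 1.029 K/W
1/R_core = 1/R_stud + 1/R_cav → R_core = 0.6442 K/W
R_outer = 0.019/(0.935×4.38) = 0.004639 K/W
R_total = 0.6678 K/W
Q = ΔT/R_total = 19/0.6678

Q ≈ 28.5 W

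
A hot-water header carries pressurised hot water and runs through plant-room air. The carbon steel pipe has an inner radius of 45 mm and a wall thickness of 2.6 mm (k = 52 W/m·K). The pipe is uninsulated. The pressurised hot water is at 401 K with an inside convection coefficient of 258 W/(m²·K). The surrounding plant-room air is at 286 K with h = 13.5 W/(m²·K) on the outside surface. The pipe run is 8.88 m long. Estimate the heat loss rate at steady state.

Q ≈ 3900 W

Treating each annulus and film as a series resistance:
R_inner film = 1/(h_i·2πr₁L) = 1/(258×2π×0.045×8.88) = 0.001544 K/W
R_carbon steel pipe wall = ln(47.6/45)/(2π×52×8.88) = 1.936×10^-5 K/W
R_outer film = 1/(h_o·2πr_oL) = 1/(13.5×2π×0.0476×8.88) = 0.02789 K/W
R_total = 0.02945 K/W
Q = ΔT/R_total = 115/0.02945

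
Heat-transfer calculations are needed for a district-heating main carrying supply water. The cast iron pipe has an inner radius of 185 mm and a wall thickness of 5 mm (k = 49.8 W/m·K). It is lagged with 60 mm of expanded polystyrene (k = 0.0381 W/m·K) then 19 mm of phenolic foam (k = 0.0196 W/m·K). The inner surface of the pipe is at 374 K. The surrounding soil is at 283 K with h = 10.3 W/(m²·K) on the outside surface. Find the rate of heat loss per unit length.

q′ ≈ 50.6 W/m

Treating each annulus and film as a series resistance:
R_cast iron pipe wall = ln(190/185)/(2π×49.8×1) = 8.523×10^-5 K/W
R_expanded polystyrene = ln(250/190)/(2π×0.0381×1) = 1.146 K/W
R_phenolic foam = ln(269/250)/(2π×0.0196×1) = 0.5948 K/W
R_outer film = 1/(h_o·2πr_oL) = 1/(10.3×2π×0.269×1) = 0.05744 K/W
R_total = 1.799 K/W
Q = ΔT/R_total = 91/1.799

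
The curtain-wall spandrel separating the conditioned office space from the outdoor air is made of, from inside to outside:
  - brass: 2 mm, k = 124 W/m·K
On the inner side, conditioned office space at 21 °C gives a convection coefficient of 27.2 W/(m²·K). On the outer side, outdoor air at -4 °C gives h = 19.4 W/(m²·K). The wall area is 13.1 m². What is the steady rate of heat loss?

Treating each layer as a thermal resistance in series:
R_inner film = 1/(h_i·A) = 1/(27.2×13.1) = 0.002806 K/W
R_brass = L/(kA) = 0.002/(124×13.1) = 1.231×10^-6 K/W
R_outer film = 1/(h_o·A) = 1/(19.4×13.1) = 0.003935 K/W
R_total = 0.006743 K/W
Q = ΔT / R_total = 25 / 0.006743

Q ≈ 3710 W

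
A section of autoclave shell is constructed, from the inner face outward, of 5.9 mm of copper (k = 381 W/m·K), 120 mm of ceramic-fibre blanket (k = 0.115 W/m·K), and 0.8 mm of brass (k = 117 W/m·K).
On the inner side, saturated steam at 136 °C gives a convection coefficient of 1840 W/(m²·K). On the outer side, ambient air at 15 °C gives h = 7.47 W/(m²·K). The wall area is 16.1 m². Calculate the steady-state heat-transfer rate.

Q ≈ 1650 W

Model the wall as resistances in series:
R_inner film = 1/(h_i·A) = 1/(1840×16.1) = 3.376×10^-5 K/W
R_copper = L/(kA) = 0.0059/(381×16.1) = 9.618×10^-7 K/W
R_ceramic-fibre blanket = L/(kA) = 0.12/(0.115×16.1) = 0.06481 K/W
R_brass = L/(kA) = 0.0008/(117×16.1) = 4.247×10^-7 K/W
R_outer film = 1/(h_o·A) = 1/(7.47×16.1) = 0.008315 K/W
R_total = 0.07316 K/W
Q = ΔT / R_total = 121 / 0.07316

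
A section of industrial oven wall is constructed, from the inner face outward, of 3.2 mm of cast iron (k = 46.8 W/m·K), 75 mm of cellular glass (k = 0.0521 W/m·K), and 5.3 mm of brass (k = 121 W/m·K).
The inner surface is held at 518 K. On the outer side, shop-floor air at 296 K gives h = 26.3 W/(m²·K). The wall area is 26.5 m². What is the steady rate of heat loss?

Series thermal resistances:
R_cast iron = L/(kA) = 0.0032/(46.8×26.5) = 2.58×10^-6 K/W
R_cellular glass = L/(kA) = 0.075/(0.0521×26.5) = 0.05432 K/W
R_brass = L/(kA) = 0.0053/(121×26.5) = 1.653×10^-6 K/W
R_outer film = 1/(h_o·A) = 1/(26.3×26.5) = 0.001435 K/W
R_total = 0.05576 K/W
Q = ΔT / R_total = 222 / 0.05576

Q ≈ 3980 W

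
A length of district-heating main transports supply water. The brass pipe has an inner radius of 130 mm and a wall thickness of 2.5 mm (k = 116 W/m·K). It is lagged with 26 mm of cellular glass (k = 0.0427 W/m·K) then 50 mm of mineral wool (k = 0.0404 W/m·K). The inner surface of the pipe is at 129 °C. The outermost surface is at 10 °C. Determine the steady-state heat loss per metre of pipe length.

q′ ≈ 68.1 W/m

Treating each annulus and film as a series resistance:
R_brass pipe wall = ln(132.5/130)/(2π×116×1) = 2.613×10^-5 K/W
R_cellular glass = ln(158.5/132.5)/(2π×0.0427×1) = 0.6678 K/W
R_mineral wool = ln(208.5/158.5)/(2π×0.0404×1) = 1.08 K/W
R_total = 1.748 K/W
Q = ΔT/R_total = 119/1.748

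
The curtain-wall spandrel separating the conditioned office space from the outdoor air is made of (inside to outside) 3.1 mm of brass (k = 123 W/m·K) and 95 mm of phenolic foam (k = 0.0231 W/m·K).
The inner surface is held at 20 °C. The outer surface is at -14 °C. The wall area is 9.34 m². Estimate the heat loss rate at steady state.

Q ≈ 77.2 W

Model the wall as resistances in series:
R_brass = L/(kA) = 0.0031/(123×9.34) = 2.698×10^-6 K/W
R_phenolic foam = L/(kA) = 0.095/(0.0231×9.34) = 0.4403 K/W
R_total = 0.4403 K/W
Q = ΔT / R_total = 34 / 0.4403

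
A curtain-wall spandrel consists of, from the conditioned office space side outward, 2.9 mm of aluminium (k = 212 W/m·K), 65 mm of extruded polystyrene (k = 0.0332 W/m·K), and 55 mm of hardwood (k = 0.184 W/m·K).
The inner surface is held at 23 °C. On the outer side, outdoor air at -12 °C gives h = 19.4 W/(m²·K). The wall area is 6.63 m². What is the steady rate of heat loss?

Model the wall as resistances in series:
R_aluminium = L/(kA) = 0.0029/(212×6.63) = 2.063×10^-6 K/W
R_extruded polystyrene = L/(kA) = 0.065/(0.0332×6.63) = 0.2953 K/W
R_hardwood = L/(kA) = 0.055/(0.184×6.63) = 0.04508 K/W
R_outer film = 1/(h_o·A) = 1/(19.4×6.63) = 0.007775 K/W
R_total = 0.3482 K/W
Q = ΔT / R_total = 35 / 0.3482

Q ≈ 101 W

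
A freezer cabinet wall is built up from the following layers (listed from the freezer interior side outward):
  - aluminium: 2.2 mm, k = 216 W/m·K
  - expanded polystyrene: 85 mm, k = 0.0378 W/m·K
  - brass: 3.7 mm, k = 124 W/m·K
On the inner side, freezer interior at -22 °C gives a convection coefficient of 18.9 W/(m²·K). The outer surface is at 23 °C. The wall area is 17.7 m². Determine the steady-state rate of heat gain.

Q ≈ 346 W

Using the resistance-network approach (series):
R_inner film = 1/(h_i·A) = 1/(18.9×17.7) = 0.002989 K/W
R_aluminium = L/(kA) = 0.0022/(216×17.7) = 5.754×10^-7 K/W
R_expanded polystyrene = L/(kA) = 0.085/(0.0378×17.7) = 0.127 K/W
R_brass = L/(kA) = 0.0037/(124×17.7) = 1.686×10^-6 K/W
R_total = 0.13 K/W
Q = ΔT / R_total = 45 / 0.13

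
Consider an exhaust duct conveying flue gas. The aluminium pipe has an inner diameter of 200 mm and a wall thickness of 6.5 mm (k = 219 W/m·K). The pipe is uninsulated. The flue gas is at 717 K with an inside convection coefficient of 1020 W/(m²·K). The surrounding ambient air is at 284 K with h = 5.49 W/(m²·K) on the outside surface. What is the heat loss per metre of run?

Cylindrical conduction, so R = ln(r₂/r₁)/(2πkL) per layer, in series:
R_inner film = 1/(h_i·2πr₁L) = 1/(1020×2π×0.1×1) = 0.00156 K/W
R_aluminium pipe wall = ln(106.5/100)/(2π×219×1) = 4.577×10^-5 K/W
R_outer film = 1/(h_o·2πr_oL) = 1/(5.49×2π×0.1065×1) = 0.2722 K/W
R_total = 0.2738 K/W
Q = ΔT/R_total = 433/0.2738

q′ ≈ 1580 W/m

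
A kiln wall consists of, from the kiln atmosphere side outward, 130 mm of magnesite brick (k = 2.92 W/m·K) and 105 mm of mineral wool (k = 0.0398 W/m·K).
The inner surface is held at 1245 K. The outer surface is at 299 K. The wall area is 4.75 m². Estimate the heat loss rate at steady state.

Q ≈ 1670 W

Treating each layer as a thermal resistance in series:
R_magnesite brick = L/(kA) = 0.13/(2.92×4.75) = 0.009373 K/W
R_mineral wool = L/(kA) = 0.105/(0.0398×4.75) = 0.5554 K/W
R_total = 0.5648 K/W
Q = ΔT / R_total = 946 / 0.5648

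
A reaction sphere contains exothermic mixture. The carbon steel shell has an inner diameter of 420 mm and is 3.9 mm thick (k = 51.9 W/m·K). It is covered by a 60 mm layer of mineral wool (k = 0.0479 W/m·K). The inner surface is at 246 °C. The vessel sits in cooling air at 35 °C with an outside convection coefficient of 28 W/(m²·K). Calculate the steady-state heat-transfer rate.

Spherical conduction: R = (1/r_in − 1/r_out)/(4πk) per layer; series-sum.
R_carbon steel shell = (1/0.21 − 1/0.2139)/(4π×51.9) = 1.331×10^-4 K/W
R_mineral wool = (1/0.2139 − 1/0.2739)/(4π×0.0479) = 1.701 K/W
R_outer film = 1/(h·4πr_o²) = 1/(28×4π×0.2739²) = 0.03788 K/W
R_total = 1.739 K/W
Q = ΔT/R_total = 211/1.739

Q ≈ 121 W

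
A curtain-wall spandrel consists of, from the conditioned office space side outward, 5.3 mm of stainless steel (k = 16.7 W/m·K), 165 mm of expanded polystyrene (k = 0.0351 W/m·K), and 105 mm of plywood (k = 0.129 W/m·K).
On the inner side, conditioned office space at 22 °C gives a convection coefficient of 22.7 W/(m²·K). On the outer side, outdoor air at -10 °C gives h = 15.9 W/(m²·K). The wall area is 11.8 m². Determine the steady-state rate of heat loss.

Q ≈ 67.2 W

Thermal resistances in series:
R_inner film = 1/(h_i·A) = 1/(22.7×11.8) = 0.003733 K/W
R_stainless steel = L/(kA) = 0.0053/(16.7×11.8) = 2.69×10^-5 K/W
R_expanded polystyrene = L/(kA) = 0.165/(0.0351×11.8) = 0.3984 K/W
R_plywood = L/(kA) = 0.105/(0.129×11.8) = 0.06898 K/W
R_outer film = 1/(h_o·A) = 1/(15.9×11.8) = 0.00533 K/W
R_total = 0.4764 K/W
Q = ΔT / R_total = 32 / 0.4764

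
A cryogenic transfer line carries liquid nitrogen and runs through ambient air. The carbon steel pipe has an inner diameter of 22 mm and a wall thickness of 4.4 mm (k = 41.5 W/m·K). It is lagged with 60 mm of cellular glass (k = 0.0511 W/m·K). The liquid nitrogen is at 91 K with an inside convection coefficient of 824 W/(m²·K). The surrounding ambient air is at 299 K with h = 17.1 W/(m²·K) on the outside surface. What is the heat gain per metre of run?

q′ ≈ 40.9 W/m

Per-layer cylindrical resistances, series-summed:
R_inner film = 1/(h_i·2πr₁L) = 1/(824×2π×0.011×1) = 0.01756 K/W
R_carbon steel pipe wall = ln(15.4/11)/(2π×41.5×1) = 0.00129 K/W
R_cellular glass = ln(75.4/15.4)/(2π×0.0511×1) = 4.947 K/W
R_outer film = 1/(h_o·2πr_oL) = 1/(17.1×2π×0.0754×1) = 0.1234 K/W
R_total = 5.09 K/W
Q = ΔT/R_total = 208/5.09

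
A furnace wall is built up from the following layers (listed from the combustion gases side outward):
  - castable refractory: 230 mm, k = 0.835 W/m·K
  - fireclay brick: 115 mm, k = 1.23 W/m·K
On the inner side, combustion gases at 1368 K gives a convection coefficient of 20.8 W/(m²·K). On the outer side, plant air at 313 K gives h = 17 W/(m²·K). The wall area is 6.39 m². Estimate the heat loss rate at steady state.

Model the wall as resistances in series:
R_inner film = 1/(h_i·A) = 1/(20.8×6.39) = 0.007524 K/W
R_castable refractory = L/(kA) = 0.23/(0.835×6.39) = 0.04311 K/W
R_fireclay brick = L/(kA) = 0.115/(1.23×6.39) = 0.01463 K/W
R_outer film = 1/(h_o·A) = 1/(17×6.39) = 0.009206 K/W
R_total = 0.07447 K/W
Q = ΔT / R_total = 1055 / 0.07447

Q ≈ 14200 W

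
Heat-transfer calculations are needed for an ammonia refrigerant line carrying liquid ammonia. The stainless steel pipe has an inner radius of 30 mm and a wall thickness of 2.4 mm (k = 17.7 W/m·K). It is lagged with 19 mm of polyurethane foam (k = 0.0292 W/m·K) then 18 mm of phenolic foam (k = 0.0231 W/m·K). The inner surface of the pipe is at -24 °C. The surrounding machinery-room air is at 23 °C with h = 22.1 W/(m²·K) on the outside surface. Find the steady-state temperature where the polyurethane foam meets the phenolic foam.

Cylindrical conduction, so R = ln(r₂/r₁)/(2πkL) per layer, in series:
R_stainless steel pipe wall = ln(32.4/30)/(2π×17.7×1) = 6.92×10^-4 K/W
R_polyurethane foam = ln(51.4/32.4)/(2π×0.0292×1) = 2.515 K/W
R_phenolic foam = ln(69.4/51.4)/(2π×0.0231×1) = 2.069 K/W
R_outer film = 1/(h_o·2πr_oL) = 1/(22.1×2π×0.0694×1) = 0.1038 K/W
R_total = 4.688 K/W
Q = ΔT/R_total = 47/4.688
Q = 10 W/m
T_interface = T_inner + Q·ΣR(inner→interface) = -24 + 10×2.516

T ≈ 1.22 °C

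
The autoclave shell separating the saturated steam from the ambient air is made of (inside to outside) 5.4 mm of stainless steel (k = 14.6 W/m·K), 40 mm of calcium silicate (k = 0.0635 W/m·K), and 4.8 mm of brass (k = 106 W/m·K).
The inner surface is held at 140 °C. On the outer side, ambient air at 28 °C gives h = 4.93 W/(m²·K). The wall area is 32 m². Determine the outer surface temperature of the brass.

T ≈ 55.3 °C

Thermal resistances in series:
R_stainless steel = L/(kA) = 0.0054/(14.6×32) = 1.156×10^-5 K/W
R_calcium silicate = L/(kA) = 0.04/(0.0635×32) = 0.01969 K/W
R_brass = L/(kA) = 0.0048/(106×32) = 1.415×10^-6 K/W
R_outer film = 1/(h_o·A) = 1/(4.93×32) = 0.006339 K/W
R_total = 0.02604 K/W;  Q = ΔT/R_total = 112/0.02604 = 4302 W
T_interface = T_inner − Q·ΣR(inner→interface) = 140 − 4300×0.0197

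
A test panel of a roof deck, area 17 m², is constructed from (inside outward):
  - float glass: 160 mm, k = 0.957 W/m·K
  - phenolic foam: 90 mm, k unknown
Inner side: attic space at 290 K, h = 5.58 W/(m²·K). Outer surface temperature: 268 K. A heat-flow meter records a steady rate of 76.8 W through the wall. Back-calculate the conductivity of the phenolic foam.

k ≈ 0.0199 W/(m·K)

Using the resistance-network approach (series):
R_inner film = 1/(h_i·A) = 1/(5.58×17) = 0.01054 K/W
R_float glass = L/(kA) = 0.16/(0.957×17) = 0.009835 K/W
Sum of known resistances R_other = 0.02038 K/W
Total R = ΔT/Q = 22/76.8 = 0.2865 K/W
R_phenolic foam = R_total − R_other = 0.2661 K/W
k = L/(R·A) = 0.09/(0.2661×17)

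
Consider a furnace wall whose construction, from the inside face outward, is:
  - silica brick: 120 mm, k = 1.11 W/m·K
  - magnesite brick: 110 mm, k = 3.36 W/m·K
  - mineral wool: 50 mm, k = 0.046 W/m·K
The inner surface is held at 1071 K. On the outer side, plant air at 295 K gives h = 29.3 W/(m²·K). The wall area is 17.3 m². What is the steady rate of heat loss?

Q ≈ 10600 W

Model the wall as resistances in series:
R_silica brick = L/(kA) = 0.12/(1.11×17.3) = 0.006249 K/W
R_magnesite brick = L/(kA) = 0.11/(3.36×17.3) = 0.001892 K/W
R_mineral wool = L/(kA) = 0.05/(0.046×17.3) = 0.06283 K/W
R_outer film = 1/(h_o·A) = 1/(29.3×17.3) = 0.001973 K/W
R_total = 0.07294 K/W
Q = ΔT / R_total = 776 / 0.07294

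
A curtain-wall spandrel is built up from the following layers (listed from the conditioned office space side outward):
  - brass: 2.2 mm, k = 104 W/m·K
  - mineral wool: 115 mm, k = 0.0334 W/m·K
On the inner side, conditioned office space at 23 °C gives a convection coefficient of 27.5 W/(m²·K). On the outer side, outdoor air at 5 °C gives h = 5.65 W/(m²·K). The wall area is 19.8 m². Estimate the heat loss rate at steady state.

Q ≈ 97.5 W

Thermal resistances in series:
R_inner film = 1/(h_i·A) = 1/(27.5×19.8) = 0.001837 K/W
R_brass = L/(kA) = 0.0022/(104×19.8) = 1.068×10^-6 K/W
R_mineral wool = L/(kA) = 0.115/(0.0334×19.8) = 0.1739 K/W
R_outer film = 1/(h_o·A) = 1/(5.65×19.8) = 0.008939 K/W
R_total = 0.1847 K/W
Q = ΔT / R_total = 18 / 0.1847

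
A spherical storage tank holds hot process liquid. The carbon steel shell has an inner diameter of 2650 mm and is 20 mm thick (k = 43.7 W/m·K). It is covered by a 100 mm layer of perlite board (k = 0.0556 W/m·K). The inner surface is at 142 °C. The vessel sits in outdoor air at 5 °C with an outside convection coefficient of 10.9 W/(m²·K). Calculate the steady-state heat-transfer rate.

Spherical conduction: R = (1/r_in − 1/r_out)/(4πk) per layer; series-sum.
R_carbon steel shell = (1/1.325 − 1/1.345)/(4π×43.7) = 2.044×10^-5 K/W
R_perlite board = (1/1.345 − 1/1.445)/(4π×0.0556) = 0.07364 K/W
R_outer film = 1/(h·4πr_o²) = 1/(10.9×4π×1.445²) = 0.003496 K/W
R_total = 0.07716 K/W
Q = ΔT/R_total = 137/0.07716

Q ≈ 1780 W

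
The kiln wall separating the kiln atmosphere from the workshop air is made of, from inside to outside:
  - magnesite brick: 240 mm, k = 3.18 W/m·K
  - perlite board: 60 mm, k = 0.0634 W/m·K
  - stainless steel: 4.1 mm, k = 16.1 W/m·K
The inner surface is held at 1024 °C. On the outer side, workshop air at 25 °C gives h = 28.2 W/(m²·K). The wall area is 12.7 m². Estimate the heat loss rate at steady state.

Using the resistance-network approach (series):
R_magnesite brick = L/(kA) = 0.24/(3.18×12.7) = 0.005943 K/W
R_perlite board = L/(kA) = 0.06/(0.0634×12.7) = 0.07452 K/W
R_stainless steel = L/(kA) = 0.0041/(16.1×12.7) = 2.005×10^-5 K/W
R_outer film = 1/(h_o·A) = 1/(28.2×12.7) = 0.002792 K/W
R_total = 0.08327 K/W
Q = ΔT / R_total = 999 / 0.08327

Q ≈ 12000 W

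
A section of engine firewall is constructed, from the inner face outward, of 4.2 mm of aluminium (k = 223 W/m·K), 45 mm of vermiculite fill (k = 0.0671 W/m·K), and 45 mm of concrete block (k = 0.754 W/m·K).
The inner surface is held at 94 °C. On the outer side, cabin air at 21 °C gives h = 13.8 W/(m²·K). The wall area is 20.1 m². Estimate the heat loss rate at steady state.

Model the wall as resistances in series:
R_aluminium = L/(kA) = 0.0042/(223×20.1) = 9.37×10^-7 K/W
R_vermiculite fill = L/(kA) = 0.045/(0.0671×20.1) = 0.03337 K/W
R_concrete block = L/(kA) = 0.045/(0.754×20.1) = 0.002969 K/W
R_outer film = 1/(h_o·A) = 1/(13.8×20.1) = 0.003605 K/W
R_total = 0.03994 K/W
Q = ΔT / R_total = 73 / 0.03994

Q ≈ 1830 W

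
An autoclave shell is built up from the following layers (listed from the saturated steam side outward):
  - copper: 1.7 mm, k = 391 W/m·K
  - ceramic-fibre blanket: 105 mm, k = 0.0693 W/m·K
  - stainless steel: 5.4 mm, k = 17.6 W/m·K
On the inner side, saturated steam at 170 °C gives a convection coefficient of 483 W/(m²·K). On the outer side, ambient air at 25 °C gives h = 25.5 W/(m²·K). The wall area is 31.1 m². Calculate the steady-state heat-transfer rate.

Q ≈ 2900 W

Model the wall as resistances in series:
R_inner film = 1/(h_i·A) = 1/(483×31.1) = 6.657×10^-5 K/W
R_copper = L/(kA) = 0.0017/(391×31.1) = 1.398×10^-7 K/W
R_ceramic-fibre blanket = L/(kA) = 0.105/(0.0693×31.1) = 0.04872 K/W
R_stainless steel = L/(kA) = 0.0054/(17.6×31.1) = 9.866×10^-6 K/W
R_outer film = 1/(h_o·A) = 1/(25.5×31.1) = 0.001261 K/W
R_total = 0.05006 K/W
Q = ΔT / R_total = 145 / 0.05006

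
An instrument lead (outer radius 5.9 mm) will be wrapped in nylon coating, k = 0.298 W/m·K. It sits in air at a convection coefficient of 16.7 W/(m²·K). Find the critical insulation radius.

For a cylinder r_cr = k/h = 0.298/16.7
r_cr = 17.8 mm; since the bare radius (5.9 mm) is below r_cr, adding a thin layer of insulation will *increase* heat loss.

r_cr ≈ 17.8 mm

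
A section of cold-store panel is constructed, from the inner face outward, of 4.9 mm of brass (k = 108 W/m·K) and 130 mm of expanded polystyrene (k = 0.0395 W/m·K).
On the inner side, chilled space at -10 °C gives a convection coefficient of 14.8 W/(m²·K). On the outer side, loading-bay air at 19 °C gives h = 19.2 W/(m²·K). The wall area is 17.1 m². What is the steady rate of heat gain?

Q ≈ 145 W

Treating each layer as a thermal resistance in series:
R_inner film = 1/(h_i·A) = 1/(14.8×17.1) = 0.003951 K/W
R_brass = L/(kA) = 0.0049/(108×17.1) = 2.653×10^-6 K/W
R_expanded polystyrene = L/(kA) = 0.13/(0.0395×17.1) = 0.1925 K/W
R_outer film = 1/(h_o·A) = 1/(19.2×17.1) = 0.003046 K/W
R_total = 0.1995 K/W
Q = ΔT / R_total = 29 / 0.1995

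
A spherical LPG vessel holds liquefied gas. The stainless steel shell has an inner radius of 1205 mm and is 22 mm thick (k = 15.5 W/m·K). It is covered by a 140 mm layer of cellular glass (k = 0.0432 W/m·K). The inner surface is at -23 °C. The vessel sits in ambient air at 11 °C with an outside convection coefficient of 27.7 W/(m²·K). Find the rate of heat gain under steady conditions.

Each spherical layer contributes R = (1/r_i − 1/r_o)/(4πk):
R_stainless steel shell = (1/1.205 − 1/1.227)/(4π×15.5) = 7.639×10^-5 K/W
R_cellular glass = (1/1.227 − 1/1.367)/(4π×0.0432) = 0.1538 K/W
R_outer film = 1/(h·4πr_o²) = 1/(27.7×4π×1.367²) = 0.001537 K/W
R_total = 0.1554 K/W
Q = ΔT/R_total = 34/0.1554

Q ≈ 219 W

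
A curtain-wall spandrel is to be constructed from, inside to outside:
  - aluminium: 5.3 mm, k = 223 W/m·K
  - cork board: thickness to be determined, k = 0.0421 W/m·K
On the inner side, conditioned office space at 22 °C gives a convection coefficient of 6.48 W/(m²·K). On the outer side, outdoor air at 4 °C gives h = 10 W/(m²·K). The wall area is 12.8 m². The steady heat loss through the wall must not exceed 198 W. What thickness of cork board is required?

L ≈ 38.3 mm

Series thermal resistances:
R_inner film = 1/(h_i·A) = 1/(6.48×12.8) = 0.01206 K/W
R_aluminium = L/(kA) = 0.0053/(223×12.8) = 1.857×10^-6 K/W
R_outer film = 1/(h_o·A) = 1/(10×12.8) = 0.007812 K/W
Sum of the known resistances R_other = 0.01987 K/W
Required total resistance R_tot = ΔT/Q_allow = 18/198 = 0.09091 K/W
R_cork board = R_tot − R_other = 0.07104 K/W
L = R·k·A = 0.07104×0.0421×12.8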